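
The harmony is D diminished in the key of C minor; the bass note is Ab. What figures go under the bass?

Ab is the fifth of D diminished, so the chord is in second inversion.
A triad in second inversion is figured 6/4, conventionally abbreviated 6/4.

6/4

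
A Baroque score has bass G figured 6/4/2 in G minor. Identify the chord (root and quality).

The figures 6/4/2 indicate a seventh chord in third inversion.
In third inversion the root lies a second above the bass: a second above G in G minor is A.
The chord tones are G, A, C, Eb, giving A half-diminished seventh.

A half-diminished seventh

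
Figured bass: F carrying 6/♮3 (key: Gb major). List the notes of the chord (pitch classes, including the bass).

A third above F in this key is Ab, made natural (A) by the ♮ figure.
A sixth above F in this key is Db.
Together with the bass F, this spells Db augmented in first inversion.

F, A, Db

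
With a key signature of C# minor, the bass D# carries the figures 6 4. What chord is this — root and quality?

G# minor

The figures 6 4 indicate a triad in second inversion.
In second inversion the root lies a fourth above the bass: a fourth above D# in C# minor is G#.
The chord tones are D#, G#, B, giving G# minor.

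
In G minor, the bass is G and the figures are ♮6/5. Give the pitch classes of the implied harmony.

The written figures ♮6/5 are shorthand for 6/5/3: the 3 is implied.
A third above G in this key is Bb.
A fifth above G in this key is D.
A sixth above G in this key is Eb, made natural (E) by the ♮ figure.
Together with the bass G, this spells E half-diminished seventh in first inversion.

G, Bb, D, E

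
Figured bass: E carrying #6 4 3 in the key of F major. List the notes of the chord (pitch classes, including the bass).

E, G, A, C#

A third above E in this key is G.
A fourth above E in this key is A.
A sixth above E in this key is C, raised to C# by the sharp.
Together with the bass E, this spells A dominant seventh in second inversion.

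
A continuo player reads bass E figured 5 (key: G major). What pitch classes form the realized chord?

The written figures 5 are shorthand for 5/3: the 3 is implied.
A third above E in this key is G.
A fifth above E in this key is B.
Together with the bass E, this spells E minor in root position.

E, G, B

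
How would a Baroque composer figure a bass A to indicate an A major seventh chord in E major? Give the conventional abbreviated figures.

A is the root of A major seventh, so the chord is in root position.
A seventh chord in root position is figured 7/5/3, conventionally abbreviated 7.

7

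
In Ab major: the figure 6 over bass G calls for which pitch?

Eb

Counting 5 letter steps above G lands on E; in Ab major, that letter is Eb.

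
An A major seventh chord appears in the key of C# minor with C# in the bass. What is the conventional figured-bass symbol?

6/5

C# is the third of A major seventh, so the chord is in first inversion.
A seventh chord in first inversion is figured 6/5/3, conventionally abbreviated 6/5.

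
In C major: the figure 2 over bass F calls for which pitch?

G

Counting 1 letter step above F lands on G; in C major, that letter is G.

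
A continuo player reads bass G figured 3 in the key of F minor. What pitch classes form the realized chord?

The written figures 3 are shorthand for 5/3: the 5 is implied.
A third above G in this key is Bb.
A fifth above G in this key is Db.
Together with the bass G, this spells G diminished in root position.

G, Bb, Db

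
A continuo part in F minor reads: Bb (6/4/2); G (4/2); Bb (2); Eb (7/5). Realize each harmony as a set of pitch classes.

Bb (6/4/2): Bb, C, Eb, G.
G (6/4/2): G, Ab, C, Eb.
Bb (6/4/2): Bb, C, Eb, G.
Eb (7/5/3): Eb, G, Bb, Db.

Bb, C, Eb, G | G, Ab, C, Eb | Bb, C, Eb, G | Eb, G, Bb, Db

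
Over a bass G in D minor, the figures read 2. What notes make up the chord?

G, A, C, E

The written figures 2 are shorthand for 6/4/2: the 6/4 are implied.
A second above G in this key is A.
A fourth above G in this key is C.
A sixth above G in this key is E.
Together with the bass G, this spells A minor seventh in third inversion.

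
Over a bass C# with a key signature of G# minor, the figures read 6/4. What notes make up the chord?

A fourth above C# in this key is F#.
A sixth above C# in this key is A#.
Together with the bass C#, this spells F# major in second inversion.

C#, F#, A#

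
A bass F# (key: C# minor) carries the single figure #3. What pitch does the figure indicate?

Counting 2 letter steps above F# lands on A; in C# minor, that letter is A.
The #3 figure raises it a semitone, giving A#.

A#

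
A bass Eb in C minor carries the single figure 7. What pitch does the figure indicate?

D

Counting 6 letter steps above Eb lands on D; in C minor, that letter is D.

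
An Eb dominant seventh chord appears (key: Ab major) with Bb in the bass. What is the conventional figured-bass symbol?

Bb is the fifth of Eb dominant seventh, so the chord is in second inversion.
A seventh chord in second inversion is figured 6/4/3, conventionally abbreviated 4/3.

4/3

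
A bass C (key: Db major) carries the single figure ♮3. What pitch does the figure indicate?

Counting 2 letter steps above C lands on E; in Db major, that letter is Eb.
The ♮3 figure makes it natural, giving E.

E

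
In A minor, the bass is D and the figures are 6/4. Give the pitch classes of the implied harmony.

D, G, B

A fourth above D in this key is G.
A sixth above D in this key is B.
Together with the bass D, this spells G major in second inversion.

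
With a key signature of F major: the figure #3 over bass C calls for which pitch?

E#

Counting 2 letter steps above C lands on E; in F major, that letter is E.
The #3 figure raises it a semitone, giving E#.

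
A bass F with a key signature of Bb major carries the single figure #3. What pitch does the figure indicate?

Counting 2 letter steps above F lands on A; in Bb major, that letter is A.
The #3 figure raises it a semitone, giving A#.

A#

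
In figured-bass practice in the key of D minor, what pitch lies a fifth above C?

Counting 4 letter steps above C lands on G; in D minor, that letter is G.

G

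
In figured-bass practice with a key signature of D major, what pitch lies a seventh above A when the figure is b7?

Counting 6 letter steps above A lands on G; in D major, that letter is G.
The b7 figure lowers it a semitone, giving Gb.

Gb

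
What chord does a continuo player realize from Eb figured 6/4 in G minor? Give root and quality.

The figures 6/4 indicate a triad in second inversion.
In second inversion the root lies a fourth above the bass: a fourth above Eb in G minor is A.
The chord tones are Eb, A, C, giving A diminished.

A diminished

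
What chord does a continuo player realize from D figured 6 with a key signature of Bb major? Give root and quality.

The figures 6 indicate a triad in first inversion.
In first inversion the root lies a sixth above the bass: a sixth above D in Bb major is Bb.
The chord tones are D, F, Bb, giving Bb major.

Bb major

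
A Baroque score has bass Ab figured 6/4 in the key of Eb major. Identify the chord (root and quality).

The figures 6/4 indicate a triad in second inversion.
In second inversion the root lies a fourth above the bass: a fourth above Ab in Eb major is D.
The chord tones are Ab, D, F, giving D diminished.

D diminished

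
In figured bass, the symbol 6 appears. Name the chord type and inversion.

6 is shorthand for 6/3.
Intervals of 6/3 above the bass form a triad; the bass is the third, so this is first inversion.

triad, first inversion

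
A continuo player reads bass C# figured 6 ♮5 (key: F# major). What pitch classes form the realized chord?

The written figures 6 ♮5 are shorthand for 6/5/3: the 3 is implied.
A third above C# in this key is E#.
A fifth above C# in this key is G#, made natural (G) by the ♮ figure.
A sixth above C# in this key is A#.

C#, E#, G, A#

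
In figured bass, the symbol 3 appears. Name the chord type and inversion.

3 is shorthand for 5/3.
Intervals of 5/3 above the bass form a triad; the bass is the root, so this is root position.

triad, root position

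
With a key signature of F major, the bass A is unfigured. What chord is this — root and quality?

An unfigured bass indicates a triad in root position.
In root position the bass is the root, so the root is A.
The chord tones are A, C, E, giving A minor.

A minor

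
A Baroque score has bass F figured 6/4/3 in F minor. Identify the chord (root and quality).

Bb minor seventh

The figures 6/4/3 indicate a seventh chord in second inversion.
In second inversion the root lies a fourth above the bass: a fourth above F in F minor is Bb.
The chord tones are F, Ab, Bb, Db, giving Bb minor seventh.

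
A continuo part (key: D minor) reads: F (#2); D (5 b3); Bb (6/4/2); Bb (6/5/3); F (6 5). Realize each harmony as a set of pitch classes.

F, G#, Bb, D | D, Fb, A | Bb, C, E, G | Bb, D, F, G | F, A, C, D

F (6/4/#2): F, G#, Bb, D.
D (5/b3): D, Fb, A.
Bb (6/4/2): Bb, C, E, G.
Bb (6/5/3): Bb, D, F, G.
F (6/5/3): F, A, C, D.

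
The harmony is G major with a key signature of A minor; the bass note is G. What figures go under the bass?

G is the root of G major, so the chord is in root position.
A triad in root position is figured 5/3, conventionally abbreviated (no figures — root-position triad).

no figures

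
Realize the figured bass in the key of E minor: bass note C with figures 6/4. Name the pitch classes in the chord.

C, F#, A

A fourth above C in this key is F#.
A sixth above C in this key is A.
Together with the bass C, this spells F# diminished in second inversion.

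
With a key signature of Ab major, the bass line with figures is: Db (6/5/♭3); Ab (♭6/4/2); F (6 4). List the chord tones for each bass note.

Db, Fb, Ab, Bb | Ab, Bb, Db, Fb | F, Bb, Db

Db (6/5/b3): Db, Fb, Ab, Bb.
Ab (b6/4/2): Ab, Bb, Db, Fb.
F (6/4): F, Bb, Db.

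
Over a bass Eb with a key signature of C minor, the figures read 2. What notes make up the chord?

Eb, F, Ab, C

The written figures 2 are shorthand for 6/4/2: the 6/4 are implied.
A second above Eb in this key is F.
A fourth above Eb in this key is Ab.
A sixth above Eb in this key is C.
Together with the bass Eb, this spells F minor seventh in third inversion.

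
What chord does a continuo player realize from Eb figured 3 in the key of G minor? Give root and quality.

The figures 3 indicate a triad in root position.
In root position the bass is the root, so the root is Eb.
The chord tones are Eb, G, Bb, giving Eb major.

Eb major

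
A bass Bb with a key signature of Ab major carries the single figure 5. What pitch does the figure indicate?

Counting 4 letter steps above Bb lands on F; in Ab major, that letter is F.

F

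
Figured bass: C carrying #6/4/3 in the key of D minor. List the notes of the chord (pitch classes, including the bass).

A third above C in this key is E.
A fourth above C in this key is F.
A sixth above C in this key is A, raised to A# by the sharp.

C, E, F, A#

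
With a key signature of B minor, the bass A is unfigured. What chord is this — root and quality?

An unfigured bass indicates a triad in root position.
In root position the bass is the root, so the root is A.
The chord tones are A, C#, E, giving A major.

A major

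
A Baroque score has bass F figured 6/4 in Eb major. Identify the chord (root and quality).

Bb major

The figures 6/4 indicate a triad in second inversion.
In second inversion the root lies a fourth above the bass: a fourth above F in Eb major is Bb.
The chord tones are F, Bb, D, giving Bb major.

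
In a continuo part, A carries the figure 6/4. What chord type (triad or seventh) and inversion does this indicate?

Intervals of 6/4 above the bass form a triad; the bass is the fifth, so this is second inversion.

triad, second inversion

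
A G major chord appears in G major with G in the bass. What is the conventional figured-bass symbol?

G is the root of G major, so the chord is in root position.
A triad in root position is figured 5/3, conventionally abbreviated (no figures — root-position triad).

no figures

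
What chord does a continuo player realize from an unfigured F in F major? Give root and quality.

An unfigured bass indicates a triad in root position.
In root position the bass is the root, so the root is F.
The chord tones are F, A, C, giving F major.

F major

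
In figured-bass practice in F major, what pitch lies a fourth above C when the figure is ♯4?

Counting 3 letter steps above C lands on F; in F major, that letter is F.
The #4 figure raises it a semitone, giving F#.

F#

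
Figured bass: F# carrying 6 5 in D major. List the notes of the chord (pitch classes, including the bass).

F#, A, C#, D

The written figures 6 5 are shorthand for 6/5/3: the 3 is implied.
A third above F# in this key is A.
A fifth above F# in this key is C#.
A sixth above F# in this key is D.
Together with the bass F#, this spells D major seventh in first inversion.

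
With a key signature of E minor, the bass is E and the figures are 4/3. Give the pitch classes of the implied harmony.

E, G, A, C

The written figures 4/3 are shorthand for 6/4/3: the 6 is implied.
A third above E in this key is G.
A fourth above E in this key is A.
A sixth above E in this key is C.
Together with the bass E, this spells A minor seventh in second inversion.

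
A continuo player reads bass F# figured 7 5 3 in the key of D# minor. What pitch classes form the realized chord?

F#, A#, C#, E#

A third above F# in this key is A#.
A fifth above F# in this key is C#.
A seventh above F# in this key is E#.
Together with the bass F#, this spells F# major seventh in root position.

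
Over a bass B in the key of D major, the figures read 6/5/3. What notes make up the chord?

A third above B in this key is D.
A fifth above B in this key is F#.
A sixth above B in this key is G.
Together with the bass B, this spells G major seventh in first inversion.

B, D, F#, G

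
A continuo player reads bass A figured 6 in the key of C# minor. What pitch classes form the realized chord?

The written figures 6 are shorthand for 6/3: the 3 is implied.
A third above A in this key is C#.
A sixth above A in this key is F#.
Together with the bass A, this spells F# minor in first inversion.

A, C#, F#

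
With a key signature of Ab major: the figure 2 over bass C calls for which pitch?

Db

Counting 1 letter step above C lands on D; in Ab major, that letter is Db.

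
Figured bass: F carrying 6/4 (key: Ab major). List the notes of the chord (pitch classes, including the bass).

A fourth above F in this key is Bb.
A sixth above F in this key is Db.
Together with the bass F, this spells Bb minor in second inversion.

F, Bb, Db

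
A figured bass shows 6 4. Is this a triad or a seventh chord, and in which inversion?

triad, second inversion

Intervals of 6/4 above the bass form a triad; the bass is the fifth, so this is second inversion.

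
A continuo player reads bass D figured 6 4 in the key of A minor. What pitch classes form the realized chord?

D, G, B

A fourth above D in this key is G.
A sixth above D in this key is B.
Together with the bass D, this spells G major in second inversion.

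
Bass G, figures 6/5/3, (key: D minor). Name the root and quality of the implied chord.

E half-diminished seventh

The figures 6/5/3 indicate a seventh chord in first inversion.
In first inversion the root lies a sixth above the bass: a sixth above G in D minor is E.
The chord tones are G, Bb, D, E, giving E half-diminished seventh.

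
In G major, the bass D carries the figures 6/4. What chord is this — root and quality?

The figures 6/4 indicate a triad in second inversion.
In second inversion the root lies a fourth above the bass: a fourth above D in G major is G.
The chord tones are D, G, B, giving G major.

G major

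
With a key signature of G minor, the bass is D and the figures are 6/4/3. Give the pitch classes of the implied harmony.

A third above D in this key is F.
A fourth above D in this key is G.
A sixth above D in this key is Bb.
Together with the bass D, this spells G minor seventh in second inversion.

D, F, G, Bb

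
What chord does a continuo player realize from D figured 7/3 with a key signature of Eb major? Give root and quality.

D half-diminished seventh

The figures 7/3 indicate a seventh chord in root position.
In root position the bass is the root, so the root is D.
The chord tones are D, F, Ab, C, giving D half-diminished seventh.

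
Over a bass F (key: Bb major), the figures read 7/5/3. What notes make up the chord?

A third above F in this key is A.
A fifth above F in this key is C.
A seventh above F in this key is Eb.
Together with the bass F, this spells F dominant seventh in root position.

F, A, C, Eb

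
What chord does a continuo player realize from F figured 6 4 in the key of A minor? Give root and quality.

The figures 6 4 indicate a triad in second inversion.
In second inversion the root lies a fourth above the bass: a fourth above F in A minor is B.
The chord tones are F, B, D, giving B diminished.

B diminished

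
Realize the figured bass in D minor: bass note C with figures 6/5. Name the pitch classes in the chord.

The written figures 6/5 are shorthand for 6/5/3: the 3 is implied.
A third above C in this key is E.
A fifth above C in this key is G.
A sixth above C in this key is A.
Together with the bass C, this spells A minor seventh in first inversion.

C, E, G, A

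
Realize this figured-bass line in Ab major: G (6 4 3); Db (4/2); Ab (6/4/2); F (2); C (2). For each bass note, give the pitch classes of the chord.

G, Bb, C, Eb | Db, Eb, G, Bb | Ab, Bb, Db, F | F, G, Bb, Db | C, Db, F, Ab

G (6/4/3): G, Bb, C, Eb.
Db (6/4/2): Db, Eb, G, Bb.
Ab (6/4/2): Ab, Bb, Db, F.
F (6/4/2): F, G, Bb, Db.
C (6/4/2): C, Db, F, Ab.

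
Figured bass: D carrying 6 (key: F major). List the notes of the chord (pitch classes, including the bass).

The written figures 6 are shorthand for 6/3: the 3 is implied.
A third above D in this key is F.
A sixth above D in this key is Bb.
Together with the bass D, this spells Bb major in first inversion.

D, F, Bb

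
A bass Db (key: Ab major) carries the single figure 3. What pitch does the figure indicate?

Counting 2 letter steps above Db lands on F; in Ab major, that letter is F.

F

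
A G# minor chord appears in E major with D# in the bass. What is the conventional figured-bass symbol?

D# is the fifth of G# minor, so the chord is in second inversion.
A triad in second inversion is figured 6/4, conventionally abbreviated 6/4.

6/4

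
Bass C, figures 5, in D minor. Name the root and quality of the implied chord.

C major

The figures 5 indicate a triad in root position.
In root position the bass is the root, so the root is C.
The chord tones are C, E, G, giving C major.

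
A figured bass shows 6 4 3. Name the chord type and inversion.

seventh chord, second inversion

Intervals of 6/4/3 above the bass form a seventh chord; the bass is the fifth, so this is second inversion.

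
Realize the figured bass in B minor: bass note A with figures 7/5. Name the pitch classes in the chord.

A, C#, E, G

The written figures 7/5 are shorthand for 7/5/3: the 3 is implied.
A third above A in this key is C#.
A fifth above A in this key is E.
A seventh above A in this key is G.
Together with the bass A, this spells A dominant seventh in root position.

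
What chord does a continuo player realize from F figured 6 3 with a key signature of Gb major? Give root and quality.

The figures 6 3 indicate a triad in first inversion.
In first inversion the root lies a sixth above the bass: a sixth above F in Gb major is Db.
The chord tones are F, Ab, Db, giving Db major.

Db major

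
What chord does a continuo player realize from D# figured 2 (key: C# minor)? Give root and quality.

The figures 2 indicate a seventh chord in third inversion.
In third inversion the root lies a second above the bass: a second above D# in C# minor is E.
The chord tones are D#, E, G#, B, giving E major seventh.

E major seventh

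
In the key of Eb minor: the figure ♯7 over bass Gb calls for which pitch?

F#

Counting 6 letter steps above Gb lands on F; in Eb minor, that letter is F.
The #7 figure raises it a semitone, giving F#.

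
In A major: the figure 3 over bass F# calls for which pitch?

A

Counting 2 letter steps above F# lands on A; in A major, that letter is A.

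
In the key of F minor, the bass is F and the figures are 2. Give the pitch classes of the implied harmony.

The written figures 2 are shorthand for 6/4/2: the 6/4 are implied.
A second above F in this key is G.
A fourth above F in this key is Bb.
A sixth above F in this key is Db.
Together with the bass F, this spells G half-diminished seventh in third inversion.

F, G, Bb, Db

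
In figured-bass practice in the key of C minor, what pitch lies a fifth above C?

G

Counting 4 letter steps above C lands on G; in C minor, that letter is G.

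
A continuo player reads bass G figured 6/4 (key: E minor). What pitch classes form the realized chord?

A fourth above G in this key is C.
A sixth above G in this key is E.
Together with the bass G, this spells C major in second inversion.

G, C, E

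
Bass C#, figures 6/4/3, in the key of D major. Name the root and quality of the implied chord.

F# minor seventh

The figures 6/4/3 indicate a seventh chord in second inversion.
In second inversion the root lies a fourth above the bass: a fourth above C# in D major is F#.
The chord tones are C#, E, F#, A, giving F# minor seventh.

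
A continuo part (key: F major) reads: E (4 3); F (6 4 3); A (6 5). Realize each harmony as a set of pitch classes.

E (6/4/3): E, G, A, C.
F (6/4/3): F, A, Bb, D.
A (6/5/3): A, C, E, F.

E, G, A, C | F, A, Bb, D | A, C, E, F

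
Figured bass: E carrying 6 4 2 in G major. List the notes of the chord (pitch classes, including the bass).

A second above E in this key is F#.
A fourth above E in this key is A.
A sixth above E in this key is C.
Together with the bass E, this spells F# half-diminished seventh in third inversion.

E, F#, A, C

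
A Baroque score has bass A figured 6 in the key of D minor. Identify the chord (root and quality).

The figures 6 indicate a triad in first inversion.
In first inversion the root lies a sixth above the bass: a sixth above A in D minor is F.
The chord tones are A, C, F, giving F major.

F major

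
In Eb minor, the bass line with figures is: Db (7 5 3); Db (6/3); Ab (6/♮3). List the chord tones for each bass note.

Db, F, Ab, Cb | Db, F, Bb | Ab, C, F

Db (7/5/3): Db, F, Ab, Cb.
Db (6/3): Db, F, Bb.
Ab (6/♮3): Ab, C, F.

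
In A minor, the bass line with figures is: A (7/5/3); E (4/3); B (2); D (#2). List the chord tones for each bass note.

A (7/5/3): A, C, E, G.
E (6/4/3): E, G, A, C.
B (6/4/2): B, C, E, G.
D (6/4/#2): D, E#, G, B.

A, C, E, G | E, G, A, C | B, C, E, G | D, E#, G, B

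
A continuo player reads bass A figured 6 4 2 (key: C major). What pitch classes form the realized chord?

A, B, D, F

A second above A in this key is B.
A fourth above A in this key is D.
A sixth above A in this key is F.
Together with the bass A, this spells B half-diminished seventh in third inversion.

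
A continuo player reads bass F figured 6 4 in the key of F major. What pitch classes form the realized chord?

A fourth above F in this key is Bb.
A sixth above F in this key is D.
Together with the bass F, this spells Bb major in second inversion.

F, Bb, D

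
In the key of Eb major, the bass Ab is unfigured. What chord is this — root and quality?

An unfigured bass indicates a triad in root position.
In root position the bass is the root, so the root is Ab.
The chord tones are Ab, C, Eb, giving Ab major.

Ab major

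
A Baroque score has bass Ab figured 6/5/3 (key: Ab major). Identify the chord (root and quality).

F minor seventh

The figures 6/5/3 indicate a seventh chord in first inversion.
In first inversion the root lies a sixth above the bass: a sixth above Ab in Ab major is F.
The chord tones are Ab, C, Eb, F, giving F minor seventh.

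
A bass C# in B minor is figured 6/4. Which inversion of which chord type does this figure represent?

Intervals of 6/4 above the bass form a triad; the bass is the fifth, so this is second inversion.

triad, second inversion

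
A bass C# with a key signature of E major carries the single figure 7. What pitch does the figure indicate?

B

Counting 6 letter steps above C# lands on B; in E major, that letter is B.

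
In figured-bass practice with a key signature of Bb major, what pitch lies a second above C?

D

Counting 1 letter step above C lands on D; in Bb major, that letter is D.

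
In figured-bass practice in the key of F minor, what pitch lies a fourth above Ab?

Db

Counting 3 letter steps above Ab lands on D; in F minor, that letter is Db.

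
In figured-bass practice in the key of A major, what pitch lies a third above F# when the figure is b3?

Ab

Counting 2 letter steps above F# lands on A; in A major, that letter is A.
The b3 figure lowers it a semitone, giving Ab.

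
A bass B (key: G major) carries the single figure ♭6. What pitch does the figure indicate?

Gb

Counting 5 letter steps above B lands on G; in G major, that letter is G.
The b6 figure lowers it a semitone, giving Gb.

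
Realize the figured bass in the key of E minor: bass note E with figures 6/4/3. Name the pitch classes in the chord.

A third above E in this key is G.
A fourth above E in this key is A.
A sixth above E in this key is C.
Together with the bass E, this spells A minor seventh in second inversion.

E, G, A, C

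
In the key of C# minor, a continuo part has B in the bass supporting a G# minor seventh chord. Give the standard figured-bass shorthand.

6/5

B is the third of G# minor seventh, so the chord is in first inversion.
A seventh chord in first inversion is figured 6/5/3, conventionally abbreviated 6/5.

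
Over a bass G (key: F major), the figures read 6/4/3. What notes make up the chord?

A third above G in this key is Bb.
A fourth above G in this key is C.
A sixth above G in this key is E.
Together with the bass G, this spells C dominant seventh in second inversion.

G, Bb, C, E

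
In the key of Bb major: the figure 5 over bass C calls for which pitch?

Counting 4 letter steps above C lands on G; in Bb major, that letter is G.

G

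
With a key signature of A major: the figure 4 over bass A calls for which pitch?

D

Counting 3 letter steps above A lands on D; in A major, that letter is D.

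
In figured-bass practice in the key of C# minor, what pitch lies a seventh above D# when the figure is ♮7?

Counting 6 letter steps above D# lands on C; in C# minor, that letter is C#.
The ♮7 figure makes it natural, giving C.

C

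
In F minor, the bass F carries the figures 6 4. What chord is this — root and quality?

Bb minor

The figures 6 4 indicate a triad in second inversion.
In second inversion the root lies a fourth above the bass: a fourth above F in F minor is Bb.
The chord tones are F, Bb, Db, giving Bb minor.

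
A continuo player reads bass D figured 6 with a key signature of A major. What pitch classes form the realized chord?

The written figures 6 are shorthand for 6/3: the 3 is implied.
A third above D in this key is F#.
A sixth above D in this key is B.
Together with the bass D, this spells B minor in first inversion.

D, F#, B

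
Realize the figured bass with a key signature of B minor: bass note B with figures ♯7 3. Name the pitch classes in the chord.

The written figures ♯7 3 are shorthand for 7/5/3: the 5 is implied.
A third above B in this key is D.
A fifth above B in this key is F#.
A seventh above B in this key is A, raised to A# by the sharp.
Together with the bass B, this spells B minor-major seventh in root position.

B, D, F#, A#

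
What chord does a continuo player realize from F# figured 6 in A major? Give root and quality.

D major

The figures 6 indicate a triad in first inversion.
In first inversion the root lies a sixth above the bass: a sixth above F# in A major is D.
The chord tones are F#, A, D, giving D major.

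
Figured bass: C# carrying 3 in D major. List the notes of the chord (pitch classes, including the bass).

C#, E, G

The written figures 3 are shorthand for 5/3: the 5 is implied.
A third above C# in this key is E.
A fifth above C# in this key is G.
Together with the bass C#, this spells C# diminished in root position.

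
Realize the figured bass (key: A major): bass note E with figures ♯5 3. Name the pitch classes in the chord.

E, G#, B#

A third above E in this key is G#.
A fifth above E in this key is B, raised to B# by the sharp.
Together with the bass E, this spells E augmented in root position.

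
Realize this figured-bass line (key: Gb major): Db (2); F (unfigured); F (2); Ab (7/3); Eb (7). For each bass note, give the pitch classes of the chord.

Db (6/4/2): Db, Eb, Gb, Bb.
F (5/3): F, Ab, Cb.
F (6/4/2): F, Gb, Bb, Db.
Ab (7/5/3): Ab, Cb, Eb, Gb.
Eb (7/5/3): Eb, Gb, Bb, Db.

Db, Eb, Gb, Bb | F, Ab, Cb | F, Gb, Bb, Db | Ab, Cb, Eb, Gb | Eb, Gb, Bb, Db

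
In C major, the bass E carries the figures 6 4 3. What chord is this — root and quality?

The figures 6 4 3 indicate a seventh chord in second inversion.
In second inversion the root lies a fourth above the bass: a fourth above E in C major is A.
The chord tones are E, G, A, C, giving A minor seventh.

A minor seventh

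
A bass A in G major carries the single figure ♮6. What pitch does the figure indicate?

Counting 5 letter steps above A lands on F; in G major, that letter is F#.
The ♮6 figure makes it natural, giving F.

F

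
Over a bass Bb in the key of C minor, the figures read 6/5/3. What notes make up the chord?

Bb, D, F, G

A third above Bb in this key is D.
A fifth above Bb in this key is F.
A sixth above Bb in this key is G.
Together with the bass Bb, this spells G minor seventh in first inversion.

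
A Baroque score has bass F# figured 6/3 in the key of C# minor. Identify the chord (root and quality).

D# diminished

The figures 6/3 indicate a triad in first inversion.
In first inversion the root lies a sixth above the bass: a sixth above F# in C# minor is D#.
The chord tones are F#, A, D#, giving D# diminished.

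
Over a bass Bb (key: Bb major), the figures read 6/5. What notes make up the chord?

Bb, D, F, G

The written figures 6/5 are shorthand for 6/5/3: the 3 is implied.
A third above Bb in this key is D.
A fifth above Bb in this key is F.
A sixth above Bb in this key is G.
Together with the bass Bb, this spells G minor seventh in first inversion.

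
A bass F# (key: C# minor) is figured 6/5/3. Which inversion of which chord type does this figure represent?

seventh chord, first inversion

Intervals of 6/5/3 above the bass form a seventh chord; the bass is the third, so this is first inversion.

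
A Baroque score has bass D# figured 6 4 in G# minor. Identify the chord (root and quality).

The figures 6 4 indicate a triad in second inversion.
In second inversion the root lies a fourth above the bass: a fourth above D# in G# minor is G#.
The chord tones are D#, G#, B, giving G# minor.

G# minor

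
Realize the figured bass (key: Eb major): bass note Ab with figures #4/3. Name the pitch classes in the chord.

The written figures #4/3 are shorthand for 6/4/3: the 6 is implied.
A third above Ab in this key is C.
A fourth above Ab in this key is D, raised to D# by the sharp.
A sixth above Ab in this key is F.

Ab, C, D#, F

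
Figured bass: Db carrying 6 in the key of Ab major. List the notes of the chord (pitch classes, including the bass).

Db, F, Bb

The written figures 6 are shorthand for 6/3: the 3 is implied.
A third above Db in this key is F.
A sixth above Db in this key is Bb.
Together with the bass Db, this spells Bb minor in first inversion.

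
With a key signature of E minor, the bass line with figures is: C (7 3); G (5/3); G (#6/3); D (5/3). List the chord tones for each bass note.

C (7/5/3): C, E, G, B.
G (5/3): G, B, D.
G (#6/3): G, B, E#.
D (5/3): D, F#, A.

C, E, G, B | G, B, D | G, B, E# | D, F#, A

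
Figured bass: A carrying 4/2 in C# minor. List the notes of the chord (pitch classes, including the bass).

A, B, D#, F#

The written figures 4/2 are shorthand for 6/4/2: the 6 is implied.
A second above A in this key is B.
A fourth above A in this key is D#.
A sixth above A in this key is F#.
Together with the bass A, this spells B dominant seventh in third inversion.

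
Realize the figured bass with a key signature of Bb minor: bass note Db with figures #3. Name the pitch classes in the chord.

The written figures #3 are shorthand for 5/3: the 5 is implied.
A third above Db in this key is F, raised to F# by the sharp.
A fifth above Db in this key is Ab.

Db, F#, Ab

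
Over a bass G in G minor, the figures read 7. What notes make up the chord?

G, Bb, D, F

The written figures 7 are shorthand for 7/5/3: the 5/3 are implied.
A third above G in this key is Bb.
A fifth above G in this key is D.
A seventh above G in this key is F.
Together with the bass G, this spells G minor seventh in root position.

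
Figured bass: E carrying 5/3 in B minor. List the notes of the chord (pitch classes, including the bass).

A third above E in this key is G.
A fifth above E in this key is B.
Together with the bass E, this spells E minor in root position.

E, G, B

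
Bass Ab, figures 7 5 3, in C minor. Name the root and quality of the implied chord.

Ab major seventh

The figures 7 5 3 indicate a seventh chord in root position.
In root position the bass is the root, so the root is Ab.
The chord tones are Ab, C, Eb, G, giving Ab major seventh.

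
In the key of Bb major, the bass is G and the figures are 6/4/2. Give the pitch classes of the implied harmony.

A second above G in this key is A.
A fourth above G in this key is C.
A sixth above G in this key is Eb.
Together with the bass G, this spells A half-diminished seventh in third inversion.

G, A, C, Eb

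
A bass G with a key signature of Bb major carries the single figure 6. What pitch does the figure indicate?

Counting 5 letter steps above G lands on E; in Bb major, that letter is Eb.

Eb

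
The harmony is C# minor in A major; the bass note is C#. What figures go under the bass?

no figures

C# is the root of C# minor, so the chord is in root position.
A triad in root position is figured 5/3, conventionally abbreviated (no figures — root-position triad).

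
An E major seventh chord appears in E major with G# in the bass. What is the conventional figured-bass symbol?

6/5

G# is the third of E major seventh, so the chord is in first inversion.
A seventh chord in first inversion is figured 6/5/3, conventionally abbreviated 6/5.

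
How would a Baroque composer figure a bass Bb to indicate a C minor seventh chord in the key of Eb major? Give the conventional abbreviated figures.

4/2

Bb is the seventh of C minor seventh, so the chord is in third inversion.
A seventh chord in third inversion is figured 6/4/2, conventionally abbreviated 4/2.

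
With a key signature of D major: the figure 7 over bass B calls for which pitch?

A

Counting 6 letter steps above B lands on A; in D major, that letter is A.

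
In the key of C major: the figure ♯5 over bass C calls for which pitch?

Counting 4 letter steps above C lands on G; in C major, that letter is G.
The #5 figure raises it a semitone, giving G#.

G#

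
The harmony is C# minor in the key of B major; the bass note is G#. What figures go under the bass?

6/4

G# is the fifth of C# minor, so the chord is in second inversion.
A triad in second inversion is figured 6/4, conventionally abbreviated 6/4.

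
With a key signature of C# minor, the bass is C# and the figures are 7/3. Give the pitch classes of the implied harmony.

The written figures 7/3 are shorthand for 7/5/3: the 5 is implied.
A third above C# in this key is E.
A fifth above C# in this key is G#.
A seventh above C# in this key is B.
Together with the bass C#, this spells C# minor seventh in root position.

C#, E, G#, B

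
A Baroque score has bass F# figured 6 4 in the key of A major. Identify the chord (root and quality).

B minor

The figures 6 4 indicate a triad in second inversion.
In second inversion the root lies a fourth above the bass: a fourth above F# in A major is B.
The chord tones are F#, B, D, giving B minor.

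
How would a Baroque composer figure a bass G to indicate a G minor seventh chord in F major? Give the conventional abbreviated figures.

7

G is the root of G minor seventh, so the chord is in root position.
A seventh chord in root position is figured 7/5/3, conventionally abbreviated 7.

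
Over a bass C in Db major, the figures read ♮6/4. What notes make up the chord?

C, F, A

A fourth above C in this key is F.
A sixth above C in this key is Ab, made natural (A) by the ♮ figure.
Together with the bass C, this spells F major in second inversion.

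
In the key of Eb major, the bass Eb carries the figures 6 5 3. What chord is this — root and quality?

C minor seventh

The figures 6 5 3 indicate a seventh chord in first inversion.
In first inversion the root lies a sixth above the bass: a sixth above Eb in Eb major is C.
The chord tones are Eb, G, Bb, C, giving C minor seventh.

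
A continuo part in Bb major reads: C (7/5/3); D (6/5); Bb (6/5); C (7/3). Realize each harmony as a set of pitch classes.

C (7/5/3): C, Eb, G, Bb.
D (6/5/3): D, F, A, Bb.
Bb (6/5/3): Bb, D, F, G.
C (7/5/3): C, Eb, G, Bb.

C, Eb, G, Bb | D, F, A, Bb | Bb, D, F, G | C, Eb, G, Bb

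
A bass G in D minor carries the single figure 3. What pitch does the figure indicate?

Counting 2 letter steps above G lands on B; in D minor, that letter is Bb.

Bb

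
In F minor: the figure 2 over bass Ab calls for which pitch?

Counting 1 letter step above Ab lands on B; in F minor, that letter is Bb.

Bb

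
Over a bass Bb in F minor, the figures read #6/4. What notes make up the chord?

Bb, Eb, G#

A fourth above Bb in this key is Eb.
A sixth above Bb in this key is G, raised to G# by the sharp.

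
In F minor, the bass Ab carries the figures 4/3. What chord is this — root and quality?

Db major seventh

The figures 4/3 indicate a seventh chord in second inversion.
In second inversion the root lies a fourth above the bass: a fourth above Ab in F minor is Db.
The chord tones are Ab, C, Db, F, giving Db major seventh.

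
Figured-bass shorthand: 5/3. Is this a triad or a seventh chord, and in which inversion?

triad, root position

Intervals of 5/3 above the bass form a triad; the bass is the root, so this is root position.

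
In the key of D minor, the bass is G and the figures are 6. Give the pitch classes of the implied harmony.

G, Bb, E

The written figures 6 are shorthand for 6/3: the 3 is implied.
A third above G in this key is Bb.
A sixth above G in this key is E.
Together with the bass G, this spells E diminished in first inversion.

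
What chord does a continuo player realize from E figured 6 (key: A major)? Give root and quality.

C# minor

The figures 6 indicate a triad in first inversion.
In first inversion the root lies a sixth above the bass: a sixth above E in A major is C#.
The chord tones are E, G#, C#, giving C# minor.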